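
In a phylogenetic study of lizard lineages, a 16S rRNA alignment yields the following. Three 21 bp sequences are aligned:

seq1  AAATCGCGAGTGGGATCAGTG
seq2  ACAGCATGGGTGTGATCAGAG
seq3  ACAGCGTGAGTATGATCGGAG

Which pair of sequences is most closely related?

seq1–seq2: 7/21 differ, p = 0.333, d = 0.441.
seq1–seq3: 7/21 differ, p = 0.333, d = 0.441.
seq2–seq3: 4/21 differ, p = 0.190, d = 0.220.
The smallest distance is between seq2 and seq3.

seq2 and seq3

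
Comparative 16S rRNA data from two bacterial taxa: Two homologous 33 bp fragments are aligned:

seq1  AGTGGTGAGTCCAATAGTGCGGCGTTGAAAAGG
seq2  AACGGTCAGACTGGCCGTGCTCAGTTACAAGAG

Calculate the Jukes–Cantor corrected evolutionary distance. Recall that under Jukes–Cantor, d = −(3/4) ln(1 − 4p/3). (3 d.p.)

0.780

The sequences differ at 16 of 33 sites, so p = 16/33 ≈ 0.484848.
d = −(3/4) ln(1 − 4p/3) = −0.75 ln(1 − 0.646464) = −0.75 ln(0.353536)
  = −0.75 × (-1.039770) = 0.779828 substitutions/site.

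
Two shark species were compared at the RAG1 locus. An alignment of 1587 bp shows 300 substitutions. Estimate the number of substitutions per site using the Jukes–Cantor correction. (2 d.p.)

0.22

p = 300/1587 ≈ 0.189036.
d = −(3/4) ln(1 − 4p/3) = −0.75 ln(1 − 0.252048) = −0.75 ln(0.747952)
  = −0.75 × (-0.290416) = 0.217812 substitutions/site.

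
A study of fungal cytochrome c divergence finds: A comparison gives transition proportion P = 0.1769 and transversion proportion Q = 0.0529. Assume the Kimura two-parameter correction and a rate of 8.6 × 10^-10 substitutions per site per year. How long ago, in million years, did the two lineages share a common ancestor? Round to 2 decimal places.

Under the Kimura two-parameter model, d = −½ ln(1 − 2P − Q) − ¼ ln(1 − 2Q).
1 − 2P − Q = 0.5933, giving −½ ln(0.5933) = 0.261028.
1 − 2Q = 0.8942, giving −¼ ln(0.8942) = 0.027956.
d = 0.261028 + 0.027956 = 0.288984.
Under a molecular clock d = 2μt, so t = d/(2μ) = 0.288984 / (2 × 8.6 × 10^-10) = 168.01 million years.

168.01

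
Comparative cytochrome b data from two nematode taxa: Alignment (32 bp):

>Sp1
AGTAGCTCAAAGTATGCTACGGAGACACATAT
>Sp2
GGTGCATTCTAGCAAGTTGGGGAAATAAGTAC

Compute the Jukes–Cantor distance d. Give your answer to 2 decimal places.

The sequences differ at 17 of 32 sites, so p = 17/32 = 0.53125.
d = −(3/4) ln(1 − 4p/3) = −0.75 ln(1 − 0.708333) = −0.75 ln(0.291667)
  = −0.75 × (-1.232143) = 0.924107 substitutions/site.

0.92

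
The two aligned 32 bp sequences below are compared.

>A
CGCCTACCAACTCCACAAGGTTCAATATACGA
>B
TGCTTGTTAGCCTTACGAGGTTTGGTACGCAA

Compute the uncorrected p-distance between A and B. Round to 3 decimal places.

0.500

The sequences differ at 16 of 32 positions.
p = 16/32 = 0.500.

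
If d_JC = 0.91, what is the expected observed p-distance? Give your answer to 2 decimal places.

0.53

p = (3/4)(1 − e^(−4d/3)) = 0.75 × (1 − e^(-1.213333)) = 0.75 × (1 − 0.297205) = 0.527096.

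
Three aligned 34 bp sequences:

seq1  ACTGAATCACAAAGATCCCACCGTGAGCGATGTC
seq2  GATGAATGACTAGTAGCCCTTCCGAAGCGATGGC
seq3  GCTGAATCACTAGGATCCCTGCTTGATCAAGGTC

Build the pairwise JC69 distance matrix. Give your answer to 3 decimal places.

d(seq1,seq2) = 0.535, d(seq1,seq3) = 0.326, d(seq2,seq3) = 0.477

seq1–seq2: 13/34 sites differ → p ≈ 0.382353, d = −0.75 ln(1 − 0.509804) = 0.534712 ≈ 0.535.
seq1–seq3: 9/34 sites differ → p ≈ 0.264706, d = −0.75 ln(1 − 0.352941) = 0.326488 ≈ 0.326.
seq2–seq3: 12/34 sites differ → p ≈ 0.352941, d = −0.75 ln(1 − 0.470588) = 0.476991 ≈ 0.477.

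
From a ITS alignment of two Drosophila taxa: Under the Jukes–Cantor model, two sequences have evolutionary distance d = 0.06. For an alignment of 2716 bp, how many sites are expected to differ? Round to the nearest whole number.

Invert JC69: p = (3/4)(1 − e^(−4d/3)) = 0.75 × (1 − e^(-0.08)) = 0.75 × (1 − 0.923116) = 0.057663.
Expected differing sites = pL ≈ 0.057663 × 2716 = 156.612708 ≈ 157.

157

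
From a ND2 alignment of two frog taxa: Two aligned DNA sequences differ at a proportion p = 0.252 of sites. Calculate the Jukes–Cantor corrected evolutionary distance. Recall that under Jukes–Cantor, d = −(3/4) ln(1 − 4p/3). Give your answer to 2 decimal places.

0.31

d = −(3/4) ln(1 − 4p/3) = −0.75 ln(1 − 0.336) = −0.75 ln(0.664)
  = −0.75 × (-0.409473) = 0.307105 substitutions/site.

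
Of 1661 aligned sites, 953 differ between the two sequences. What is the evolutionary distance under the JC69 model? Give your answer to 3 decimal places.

p = 953/1661 ≈ 0.573751.
d = −(3/4) ln(1 − 4p/3) = −0.75 ln(1 − 0.765001) = −0.75 ln(0.234999)
  = −0.75 × (-1.448174) = 1.086131 substitutions/site.

1.086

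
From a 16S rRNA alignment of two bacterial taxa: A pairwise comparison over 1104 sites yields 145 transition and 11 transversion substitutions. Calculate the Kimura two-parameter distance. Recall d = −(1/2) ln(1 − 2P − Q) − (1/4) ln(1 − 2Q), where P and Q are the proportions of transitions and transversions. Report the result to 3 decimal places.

0.164

P = 145/1104 ≈ 0.131341 and Q = 11/1104 ≈ 0.009964.
Under the Kimura two-parameter model, d = −½ ln(1 − 2P − Q) − ¼ ln(1 − 2Q).
1 − 2P − Q = 0.727354, giving −½ ln(0.727354) = 0.159171.
1 − 2Q = 0.980072, giving −¼ ln(0.980072) = 0.005032.
d = 0.159171 + 0.005032 = 0.164203.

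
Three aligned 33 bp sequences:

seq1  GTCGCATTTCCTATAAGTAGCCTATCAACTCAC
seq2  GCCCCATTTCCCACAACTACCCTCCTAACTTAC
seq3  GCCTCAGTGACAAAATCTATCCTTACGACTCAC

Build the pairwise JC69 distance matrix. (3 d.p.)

seq1–seq2: 10/33 sites differ → p ≈ 0.30303, d = −0.75 ln(1 − 0.40404) = 0.388186 ≈ 0.388.
seq1–seq3: 13/33 sites differ → p ≈ 0.393939, d = −0.75 ln(1 − 0.525252) = 0.558728 ≈ 0.559.
seq2–seq3: 13/33 sites differ → p ≈ 0.393939, d = −0.75 ln(1 − 0.525252) = 0.558728 ≈ 0.559.

d(seq1,seq2) = 0.388, d(seq1,seq3) = 0.559, d(seq2,seq3) = 0.559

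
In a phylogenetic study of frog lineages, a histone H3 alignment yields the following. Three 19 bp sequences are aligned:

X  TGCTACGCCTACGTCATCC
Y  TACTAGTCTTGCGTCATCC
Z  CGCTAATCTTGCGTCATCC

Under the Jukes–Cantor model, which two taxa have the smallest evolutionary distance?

X–Y: 5/19 differ, p = 0.263, d = 0.324.
X–Z: 5/19 differ, p = 0.263, d = 0.324.
Y–Z: 3/19 differ, p = 0.158, d = 0.177.
The smallest distance is between Y and Z.

Y and Z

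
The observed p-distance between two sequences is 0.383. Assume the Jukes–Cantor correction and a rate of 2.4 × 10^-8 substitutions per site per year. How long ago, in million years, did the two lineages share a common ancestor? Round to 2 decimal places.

d = −(3/4) ln(1 − 4p/3) = −0.75 ln(1 − 0.510667) = −0.75 ln(0.489333)
  = −0.75 × (-0.714712) = 0.536034 substitutions/site.
Under a molecular clock d = 2μt, so t = d/(2μ) = 0.536034 / (2 × 2.4 × 10^-8) = 11.17 million years.

11.17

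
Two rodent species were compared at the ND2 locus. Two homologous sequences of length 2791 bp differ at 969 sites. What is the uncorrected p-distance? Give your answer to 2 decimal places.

p = 969/2791 = 0.347187… ≈ 0.35 (to 2 d.p.).

0.35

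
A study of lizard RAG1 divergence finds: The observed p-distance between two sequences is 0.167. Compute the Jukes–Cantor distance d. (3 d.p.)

0.189

d = −(3/4) ln(1 − 4p/3) = −0.75 ln(1 − 0.222667) = −0.75 ln(0.777333)
  = −0.75 × (-0.251886) = 0.188915 substitutions/site.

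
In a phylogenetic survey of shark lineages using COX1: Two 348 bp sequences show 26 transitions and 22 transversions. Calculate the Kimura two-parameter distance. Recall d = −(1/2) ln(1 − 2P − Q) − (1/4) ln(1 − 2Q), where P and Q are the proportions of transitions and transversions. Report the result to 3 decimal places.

P = 26/348 ≈ 0.074713 and Q = 22/348 ≈ 0.063218.
Under the Kimura two-parameter model, d = −½ ln(1 − 2P − Q) − ¼ ln(1 − 2Q).
1 − 2P − Q = 0.787356, giving −½ ln(0.787356) = 0.119537.
1 − 2Q = 0.873564, giving −¼ ln(0.873564) = 0.033793.
d = 0.119537 + 0.033793 = 0.153330.

0.153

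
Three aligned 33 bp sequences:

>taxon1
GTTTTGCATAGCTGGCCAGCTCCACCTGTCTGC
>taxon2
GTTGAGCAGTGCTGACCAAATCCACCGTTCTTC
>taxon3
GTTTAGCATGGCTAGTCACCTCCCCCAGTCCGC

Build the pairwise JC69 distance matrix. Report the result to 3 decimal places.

d(taxon1,taxon2) = 0.388, d(taxon1,taxon3) = 0.293, d(taxon2,taxon3) = 0.559

taxon1–taxon2: 10/33 sites differ → p ≈ 0.30303, d = −0.75 ln(1 − 0.40404) = 0.388186 ≈ 0.388.
taxon1–taxon3: 8/33 sites differ → p ≈ 0.242424, d = −0.75 ln(1 − 0.323232) = 0.292820 ≈ 0.293.
taxon2–taxon3: 13/33 sites differ → p ≈ 0.393939, d = −0.75 ln(1 − 0.525252) = 0.558728 ≈ 0.559.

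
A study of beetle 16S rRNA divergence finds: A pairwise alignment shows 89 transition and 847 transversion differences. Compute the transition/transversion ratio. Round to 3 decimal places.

0.105

R = 89/847 = 0.105076… ≈ 0.105 (to 3 d.p.).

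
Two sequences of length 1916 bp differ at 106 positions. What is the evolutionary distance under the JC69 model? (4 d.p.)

p = 106/1916 ≈ 0.055324.
d = −(3/4) ln(1 − 4p/3) = −0.75 ln(1 − 0.073765) = −0.75 ln(0.926235)
  = −0.75 × (-0.076627) = 0.057470 substitutions/site.

0.0575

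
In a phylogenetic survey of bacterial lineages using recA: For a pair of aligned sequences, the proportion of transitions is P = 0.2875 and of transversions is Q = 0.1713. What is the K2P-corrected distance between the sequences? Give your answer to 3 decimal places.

0.791

Under the Kimura two-parameter model, d = −½ ln(1 − 2P − Q) − ¼ ln(1 − 2Q).
1 − 2P − Q = 0.2537, giving −½ ln(0.2537) = 0.685801.
1 − 2Q = 0.6574, giving −¼ ln(0.6574) = 0.104866.
d = 0.685801 + 0.104866 = 0.790667.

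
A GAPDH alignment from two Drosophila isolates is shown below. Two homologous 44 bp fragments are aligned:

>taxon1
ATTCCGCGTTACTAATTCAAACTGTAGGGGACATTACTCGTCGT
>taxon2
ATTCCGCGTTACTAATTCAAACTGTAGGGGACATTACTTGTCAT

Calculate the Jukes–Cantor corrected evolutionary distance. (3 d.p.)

0.047

The sequences differ at 2 of 44 sites (39, 43), so p = 2/44 ≈ 0.045455.
d = −(3/4) ln(1 − 4p/3) = −0.75 ln(1 − 0.060607) = −0.75 ln(0.939393)
  = −0.75 × (-0.062521) = 0.046891 substitutions/site.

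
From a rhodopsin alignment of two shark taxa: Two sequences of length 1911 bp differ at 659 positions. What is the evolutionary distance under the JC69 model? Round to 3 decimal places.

0.462

p = 659/1911 ≈ 0.344846.
d = −(3/4) ln(1 − 4p/3) = −0.75 ln(1 − 0.459795) = −0.75 ln(0.540205)
  = −0.75 × (-0.615807) = 0.461855 substitutions/site.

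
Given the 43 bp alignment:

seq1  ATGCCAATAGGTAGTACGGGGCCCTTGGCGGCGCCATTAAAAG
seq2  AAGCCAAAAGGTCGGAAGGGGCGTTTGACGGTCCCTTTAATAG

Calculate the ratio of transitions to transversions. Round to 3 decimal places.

Transitions are A↔G and C↔T; transversions are all other mismatches.
Transitions: 3. Transversions: 9.
R = 3/9 = 0.333333… ≈ 0.333 (to 3 d.p.).

0.333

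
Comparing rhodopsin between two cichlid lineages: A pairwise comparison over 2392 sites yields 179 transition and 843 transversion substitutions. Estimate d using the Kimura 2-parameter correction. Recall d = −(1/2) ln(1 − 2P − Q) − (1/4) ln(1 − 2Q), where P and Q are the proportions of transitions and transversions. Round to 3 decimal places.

0.654

P = 179/2392 ≈ 0.074833 and Q = 843/2392 ≈ 0.352425.
Under the Kimura two-parameter model, d = −½ ln(1 − 2P − Q) − ¼ ln(1 − 2Q).
1 − 2P − Q = 0.497909, giving −½ ln(0.497909) = 0.348669.
1 − 2Q = 0.29515, giving −¼ ln(0.29515) = 0.305068.
d = 0.348669 + 0.305068 = 0.653737.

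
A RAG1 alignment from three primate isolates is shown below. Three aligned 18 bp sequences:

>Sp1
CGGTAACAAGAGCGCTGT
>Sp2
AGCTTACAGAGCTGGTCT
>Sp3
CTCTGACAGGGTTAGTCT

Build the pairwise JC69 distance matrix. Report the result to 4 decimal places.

Sp1–Sp2: 10/18 sites differ → p ≈ 0.555556, d = −0.75 ln(1 − 0.740741) = 1.012446 ≈ 1.0124.
Sp1–Sp3: 10/18 sites differ → p ≈ 0.555556, d = −0.75 ln(1 − 0.740741) = 1.012446 ≈ 1.0124.
Sp2–Sp3: 6/18 sites differ → p ≈ 0.333333, d = −0.75 ln(1 − 0.444444) = 0.440839 ≈ 0.4408.

d(Sp1,Sp2) = 1.0124, d(Sp1,Sp3) = 1.0124, d(Sp2,Sp3) = 0.4408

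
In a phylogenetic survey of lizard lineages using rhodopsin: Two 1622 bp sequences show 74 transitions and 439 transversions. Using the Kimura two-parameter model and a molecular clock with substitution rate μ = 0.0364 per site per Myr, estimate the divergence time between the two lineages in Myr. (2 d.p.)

5.76

P = 74/1622 ≈ 0.045623 and Q = 439/1622 ≈ 0.270654.
Under the Kimura two-parameter model, d = −½ ln(1 − 2P − Q) − ¼ ln(1 − 2Q).
1 − 2P − Q = 0.6381, giving −½ ln(0.6381) = 0.224630.
1 − 2Q = 0.458692, giving −¼ ln(0.458692) = 0.194844.
d = 0.224630 + 0.194844 = 0.419474.
Under a molecular clock d = 2μt, so t = d/(2μ) = 0.419474 / (2 × 0.0364) = 5.76 Myr.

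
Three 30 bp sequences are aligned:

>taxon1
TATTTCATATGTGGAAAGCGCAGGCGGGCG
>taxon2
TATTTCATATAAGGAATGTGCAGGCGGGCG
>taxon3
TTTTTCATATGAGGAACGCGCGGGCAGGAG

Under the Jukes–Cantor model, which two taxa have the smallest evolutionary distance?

taxon1–taxon2: 4/30 differ, p = 0.133, d = 0.147.
taxon1–taxon3: 6/30 differ, p = 0.200, d = 0.233.
taxon2–taxon3: 7/30 differ, p = 0.233, d = 0.280.
The smallest distance is between taxon1 and taxon2.

taxon1 and taxon2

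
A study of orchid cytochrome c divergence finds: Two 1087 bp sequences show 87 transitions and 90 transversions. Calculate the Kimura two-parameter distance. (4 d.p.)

0.1844

P = 87/1087 ≈ 0.080037 and Q = 90/1087 ≈ 0.082797.
Under the Kimura two-parameter model, d = −½ ln(1 − 2P − Q) − ¼ ln(1 − 2Q).
1 − 2P − Q = 0.757129, giving −½ ln(0.757129) = 0.139111.
1 − 2Q = 0.834406, giving −¼ ln(0.834406) = 0.045259.
d = 0.139111 + 0.045259 = 0.184370.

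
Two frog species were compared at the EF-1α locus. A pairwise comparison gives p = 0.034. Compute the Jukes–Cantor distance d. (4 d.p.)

d = −(3/4) ln(1 − 4p/3) = −0.75 ln(1 − 0.045333) = −0.75 ln(0.954667)
  = −0.75 × (-0.046393) = 0.034795 substitutions/site.

0.0348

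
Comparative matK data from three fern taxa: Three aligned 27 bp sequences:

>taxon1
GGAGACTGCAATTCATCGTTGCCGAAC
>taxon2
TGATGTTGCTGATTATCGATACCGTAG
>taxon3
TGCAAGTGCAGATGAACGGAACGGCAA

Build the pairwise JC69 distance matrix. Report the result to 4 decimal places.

taxon1–taxon2: 12/27 sites differ → p ≈ 0.444444, d = −0.75 ln(1 − 0.592592) = 0.673455 ≈ 0.6735.
taxon1–taxon3: 14/27 sites differ → p ≈ 0.518519, d = −0.75 ln(1 − 0.691359) = 0.881682 ≈ 0.8817.
taxon2–taxon3: 12/27 sites differ → p ≈ 0.444444, d = −0.75 ln(1 − 0.592592) = 0.673455 ≈ 0.6735.

d(taxon1,taxon2) = 0.6735, d(taxon1,taxon3) = 0.8817, d(taxon2,taxon3) = 0.6735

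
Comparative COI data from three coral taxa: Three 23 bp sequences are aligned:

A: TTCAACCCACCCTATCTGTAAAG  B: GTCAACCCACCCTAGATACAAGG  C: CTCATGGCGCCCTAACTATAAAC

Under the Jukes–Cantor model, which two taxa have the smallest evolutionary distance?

A–B: 6/23 differ, p = 0.261, d = 0.321.
A–C: 8/23 differ, p = 0.348, d = 0.467.
B–C: 10/23 differ, p = 0.435, d = 0.650.
The smallest distance is between A and B.

A and B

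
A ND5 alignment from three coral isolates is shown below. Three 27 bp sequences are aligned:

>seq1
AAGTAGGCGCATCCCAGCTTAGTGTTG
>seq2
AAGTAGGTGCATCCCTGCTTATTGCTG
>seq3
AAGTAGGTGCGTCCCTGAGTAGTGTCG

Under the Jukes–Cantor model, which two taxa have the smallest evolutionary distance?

seq1 and seq2

seq1–seq2: 4/27 differ, p = 0.148, d = 0.165.
seq1–seq3: 6/27 differ, p = 0.222, d = 0.264.
seq2–seq3: 6/27 differ, p = 0.222, d = 0.264.
The smallest distance is between seq1 and seq2.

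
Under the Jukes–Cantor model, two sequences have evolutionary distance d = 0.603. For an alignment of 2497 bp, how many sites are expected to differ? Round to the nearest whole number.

Invert JC69: p = (3/4)(1 − e^(−4d/3)) = 0.75 × (1 − e^(-0.804)) = 0.75 × (1 − 0.447535) = 0.414349.
Expected differing sites = pL ≈ 0.414349 × 2497 = 1034.629453 ≈ 1035.

1035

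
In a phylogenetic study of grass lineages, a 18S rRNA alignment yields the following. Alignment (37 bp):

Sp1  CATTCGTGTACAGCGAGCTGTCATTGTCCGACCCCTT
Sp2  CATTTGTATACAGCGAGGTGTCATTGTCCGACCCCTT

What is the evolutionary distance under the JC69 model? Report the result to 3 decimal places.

0.086

The sequences differ at 3 of 37 sites (5, 8, 18), so p = 3/37 ≈ 0.081081.
d = −(3/4) ln(1 − 4p/3) = −0.75 ln(1 − 0.108108) = −0.75 ln(0.891892)
  = −0.75 × (-0.114410) = 0.085808 substitutions/site.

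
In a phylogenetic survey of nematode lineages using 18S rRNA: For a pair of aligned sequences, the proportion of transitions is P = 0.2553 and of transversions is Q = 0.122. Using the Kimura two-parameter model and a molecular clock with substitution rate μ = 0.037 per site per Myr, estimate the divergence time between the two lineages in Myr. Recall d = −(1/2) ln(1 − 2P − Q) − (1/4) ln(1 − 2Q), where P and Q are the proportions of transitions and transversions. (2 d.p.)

7.71

Under the Kimura two-parameter model, d = −½ ln(1 − 2P − Q) − ¼ ln(1 − 2Q).
1 − 2P − Q = 0.3674, giving −½ ln(0.3674) = 0.500652.
1 − 2Q = 0.756, giving −¼ ln(0.756) = 0.069928.
d = 0.500652 + 0.069928 = 0.570580.
Under a molecular clock d = 2μt, so t = d/(2μ) = 0.570580 / (2 × 0.037) = 7.71 Myr.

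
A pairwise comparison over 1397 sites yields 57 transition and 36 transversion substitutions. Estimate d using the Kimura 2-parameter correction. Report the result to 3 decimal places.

P = 57/1397 ≈ 0.040802 and Q = 36/1397 ≈ 0.02577.
Under the Kimura two-parameter model, d = −½ ln(1 − 2P − Q) − ¼ ln(1 − 2Q).
1 − 2P − Q = 0.892626, giving −½ ln(0.892626) = 0.056794.
1 − 2Q = 0.94846, giving −¼ ln(0.94846) = 0.013229.
d = 0.056794 + 0.013229 = 0.070023.

0.070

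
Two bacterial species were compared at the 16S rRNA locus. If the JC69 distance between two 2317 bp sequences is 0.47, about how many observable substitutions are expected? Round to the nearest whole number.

Invert JC69: p = (3/4)(1 − e^(−4d/3)) = 0.75 × (1 − e^(-0.626667)) = 0.75 × (1 − 0.534370) = 0.349223.
Expected differing sites = pL ≈ 0.349223 × 2317 = 809.149691 ≈ 809.

809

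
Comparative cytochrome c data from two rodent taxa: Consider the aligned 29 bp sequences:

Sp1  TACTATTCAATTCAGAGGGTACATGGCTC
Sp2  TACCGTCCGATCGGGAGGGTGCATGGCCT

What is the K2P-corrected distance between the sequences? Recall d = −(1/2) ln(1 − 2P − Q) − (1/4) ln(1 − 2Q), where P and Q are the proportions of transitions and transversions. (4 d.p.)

Of 29 sites, 9 differences are transitions and 1 are transversions, so P = 9/29 ≈ 0.310345 and Q = 1/29 ≈ 0.034483.
Under the Kimura two-parameter model, d = −½ ln(1 − 2P − Q) − ¼ ln(1 − 2Q).
1 − 2P − Q = 0.344827, giving −½ ln(0.344827) = 0.532356.
1 − 2Q = 0.931034, giving −¼ ln(0.931034) = 0.017865.
d = 0.532356 + 0.017865 = 0.550221.

0.5502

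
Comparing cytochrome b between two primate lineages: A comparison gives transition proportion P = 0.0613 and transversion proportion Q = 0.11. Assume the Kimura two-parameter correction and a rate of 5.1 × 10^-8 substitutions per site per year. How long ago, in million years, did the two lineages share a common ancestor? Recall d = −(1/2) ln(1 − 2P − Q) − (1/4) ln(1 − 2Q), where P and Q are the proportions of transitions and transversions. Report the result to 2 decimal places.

1.91

Under the Kimura two-parameter model, d = −½ ln(1 − 2P − Q) − ¼ ln(1 − 2Q).
1 − 2P − Q = 0.7674, giving −½ ln(0.7674) = 0.132374.
1 − 2Q = 0.78, giving −¼ ln(0.78) = 0.062115.
d = 0.132374 + 0.062115 = 0.194489.
Under a molecular clock d = 2μt, so t = d/(2μ) = 0.194489 / (2 × 5.1 × 10^-8) = 1.91 million years.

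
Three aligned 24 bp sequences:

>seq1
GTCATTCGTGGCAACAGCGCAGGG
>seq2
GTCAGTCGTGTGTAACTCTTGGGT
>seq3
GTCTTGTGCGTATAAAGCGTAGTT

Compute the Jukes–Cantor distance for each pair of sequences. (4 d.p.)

seq1–seq2: 11/24 sites differ → p ≈ 0.458333, d = −0.75 ln(1 − 0.611111) = 0.708346 ≈ 0.7083.
seq1–seq3: 11/24 sites differ → p ≈ 0.458333, d = −0.75 ln(1 − 0.611111) = 0.708346 ≈ 0.7083.
seq2–seq3: 11/24 sites differ → p ≈ 0.458333, d = −0.75 ln(1 − 0.611111) = 0.708346 ≈ 0.7083.

d(seq1,seq2) = 0.7083, d(seq1,seq3) = 0.7083, d(seq2,seq3) = 0.7083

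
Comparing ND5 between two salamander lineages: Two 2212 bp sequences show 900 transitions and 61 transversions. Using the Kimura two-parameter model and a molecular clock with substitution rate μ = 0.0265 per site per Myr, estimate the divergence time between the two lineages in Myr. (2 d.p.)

17.63

P = 900/2212 ≈ 0.406872 and Q = 61/2212 ≈ 0.027577.
Under the Kimura two-parameter model, d = −½ ln(1 − 2P − Q) − ¼ ln(1 − 2Q).
1 − 2P − Q = 0.158679, giving −½ ln(0.158679) = 0.920436.
1 − 2Q = 0.944846, giving −¼ ln(0.944846) = 0.014183.
d = 0.920436 + 0.014183 = 0.934619.
Under a molecular clock d = 2μt, so t = d/(2μ) = 0.934619 / (2 × 0.0265) = 17.63 Myr.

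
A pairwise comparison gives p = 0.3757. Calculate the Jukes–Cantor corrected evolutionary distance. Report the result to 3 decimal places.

0.521

d = −(3/4) ln(1 − 4p/3) = −0.75 ln(1 − 0.500933) = −0.75 ln(0.499067)
  = −0.75 × (-0.695015) = 0.521261 substitutions/site.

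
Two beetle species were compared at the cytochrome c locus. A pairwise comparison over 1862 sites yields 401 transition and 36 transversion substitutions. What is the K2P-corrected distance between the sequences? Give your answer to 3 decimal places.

0.309

P = 401/1862 ≈ 0.21536 and Q = 36/1862 ≈ 0.019334.
Under the Kimura two-parameter model, d = −½ ln(1 − 2P − Q) − ¼ ln(1 − 2Q).
1 − 2P − Q = 0.549946, giving −½ ln(0.549946) = 0.298968.
1 − 2Q = 0.961332, giving −¼ ln(0.961332) = 0.009859.
d = 0.298968 + 0.009859 = 0.308827.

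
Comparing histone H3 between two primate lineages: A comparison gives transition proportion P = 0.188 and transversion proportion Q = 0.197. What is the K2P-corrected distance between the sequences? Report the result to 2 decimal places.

Under the Kimura two-parameter model, d = −½ ln(1 − 2P − Q) − ¼ ln(1 − 2Q).
1 − 2P − Q = 0.427, giving −½ ln(0.427) = 0.425486.
1 − 2Q = 0.606, giving −¼ ln(0.606) = 0.125219.
d = 0.425486 + 0.125219 = 0.550705.

0.55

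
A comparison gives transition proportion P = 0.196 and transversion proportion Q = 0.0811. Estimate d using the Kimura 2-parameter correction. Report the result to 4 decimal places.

0.3646

Under the Kimura two-parameter model, d = −½ ln(1 − 2P − Q) − ¼ ln(1 − 2Q).
1 − 2P − Q = 0.5269, giving −½ ln(0.5269) = 0.320372.
1 − 2Q = 0.8378, giving −¼ ln(0.8378) = 0.044244.
d = 0.320372 + 0.044244 = 0.364616.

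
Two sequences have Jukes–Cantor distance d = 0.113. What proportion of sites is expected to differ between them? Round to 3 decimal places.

p = (3/4)(1 − e^(−4d/3)) = 0.75 × (1 − e^(-0.150667)) = 0.75 × (1 − 0.860134) = 0.104900.

0.105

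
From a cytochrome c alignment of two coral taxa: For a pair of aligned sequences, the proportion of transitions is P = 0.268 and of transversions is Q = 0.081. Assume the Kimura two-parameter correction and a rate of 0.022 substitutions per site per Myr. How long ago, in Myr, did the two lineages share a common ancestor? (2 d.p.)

Under the Kimura two-parameter model, d = −½ ln(1 − 2P − Q) − ¼ ln(1 − 2Q).
1 − 2P − Q = 0.383, giving −½ ln(0.383) = 0.479860.
1 − 2Q = 0.838, giving −¼ ln(0.838) = 0.044184.
d = 0.479860 + 0.044184 = 0.524044.
Under a molecular clock d = 2μt, so t = d/(2μ) = 0.524044 / (2 × 0.022) = 11.91 Myr.

11.91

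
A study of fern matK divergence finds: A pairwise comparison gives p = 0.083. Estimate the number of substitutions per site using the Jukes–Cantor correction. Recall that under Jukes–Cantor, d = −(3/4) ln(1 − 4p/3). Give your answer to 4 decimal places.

0.0880

d = −(3/4) ln(1 − 4p/3) = −0.75 ln(1 − 0.110667) = −0.75 ln(0.889333)
  = −0.75 × (-0.117284) = 0.087963 substitutions/site.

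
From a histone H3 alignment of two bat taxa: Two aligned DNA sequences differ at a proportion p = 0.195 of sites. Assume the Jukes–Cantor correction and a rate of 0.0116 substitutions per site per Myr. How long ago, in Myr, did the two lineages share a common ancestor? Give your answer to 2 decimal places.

9.73

d = −(3/4) ln(1 − 4p/3) = −0.75 ln(1 − 0.26) = −0.75 ln(0.74)
  = −0.75 × (-0.301105) = 0.225829 substitutions/site.
Under a molecular clock d = 2μt, so t = d/(2μ) = 0.225829 / (2 × 0.0116) = 9.73 Myr.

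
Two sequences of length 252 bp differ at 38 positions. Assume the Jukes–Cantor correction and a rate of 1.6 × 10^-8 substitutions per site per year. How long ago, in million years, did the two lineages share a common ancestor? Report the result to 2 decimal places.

5.26

p = 38/252 ≈ 0.150794.
d = −(3/4) ln(1 − 4p/3) = −0.75 ln(1 − 0.201059) = −0.75 ln(0.798941)
  = −0.75 × (-0.224468) = 0.168351 substitutions/site.
Under a molecular clock d = 2μt, so t = d/(2μ) = 0.168351 / (2 × 1.6 × 10^-8) = 5.26 million years.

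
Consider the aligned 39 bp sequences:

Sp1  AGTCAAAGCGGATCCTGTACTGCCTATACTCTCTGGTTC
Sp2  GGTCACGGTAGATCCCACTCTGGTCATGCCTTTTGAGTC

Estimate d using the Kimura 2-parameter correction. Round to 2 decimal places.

0.92

Of 39 sites, 14 differences are transitions and 4 are transversions, so P = 14/39 ≈ 0.358974 and Q = 4/39 ≈ 0.102564.
Under the Kimura two-parameter model, d = −½ ln(1 − 2P − Q) − ¼ ln(1 − 2Q).
1 − 2P − Q = 0.179488, giving −½ ln(0.179488) = 0.858823.
1 − 2Q = 0.794872, giving −¼ ln(0.794872) = 0.057394.
d = 0.858823 + 0.057394 = 0.916217.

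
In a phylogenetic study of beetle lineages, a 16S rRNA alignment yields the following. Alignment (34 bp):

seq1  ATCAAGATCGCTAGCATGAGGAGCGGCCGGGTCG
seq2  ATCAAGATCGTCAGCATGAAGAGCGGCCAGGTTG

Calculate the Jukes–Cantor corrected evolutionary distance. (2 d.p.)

The sequences differ at 5 of 34 sites (11, 12, 20, 29, 33), so p = 5/34 ≈ 0.147059.
d = −(3/4) ln(1 − 4p/3) = −0.75 ln(1 − 0.196079) = −0.75 ln(0.803921)
  = −0.75 × (-0.218254) = 0.163691 substitutions/site.

0.16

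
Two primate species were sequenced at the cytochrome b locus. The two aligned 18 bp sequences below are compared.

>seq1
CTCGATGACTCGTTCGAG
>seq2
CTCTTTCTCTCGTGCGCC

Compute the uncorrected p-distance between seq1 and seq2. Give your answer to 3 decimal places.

The sequences differ at 7 of 18 positions (sites 4, 5, 7, 8, 14, 17, 18).
p = 7/18 = 0.388888… ≈ 0.389 (to 3 d.p.).

0.389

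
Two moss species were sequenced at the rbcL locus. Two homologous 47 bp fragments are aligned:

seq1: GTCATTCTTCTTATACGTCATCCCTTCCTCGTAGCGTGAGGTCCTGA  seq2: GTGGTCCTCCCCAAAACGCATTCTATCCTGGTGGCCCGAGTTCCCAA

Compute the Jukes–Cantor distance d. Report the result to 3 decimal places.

The sequences differ at 20 of 47 sites, so p = 20/47 ≈ 0.425532.
d = −(3/4) ln(1 − 4p/3) = −0.75 ln(1 − 0.567376) = −0.75 ln(0.432624)
  = −0.75 × (-0.837886) = 0.628415 substitutions/site.

0.628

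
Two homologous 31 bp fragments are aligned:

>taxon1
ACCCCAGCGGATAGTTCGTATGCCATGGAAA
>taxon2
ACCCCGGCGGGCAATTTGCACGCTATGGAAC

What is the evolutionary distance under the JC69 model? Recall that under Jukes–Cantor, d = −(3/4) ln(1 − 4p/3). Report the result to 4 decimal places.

The sequences differ at 9 of 31 sites (6, 11, 12, 14, 17, 19, 21, 24, 31), so p = 9/31 ≈ 0.290323.
d = −(3/4) ln(1 − 4p/3) = −0.75 ln(1 − 0.387097) = −0.75 ln(0.612903)
  = −0.75 × (-0.489549) = 0.367162 substitutions/site.

0.3672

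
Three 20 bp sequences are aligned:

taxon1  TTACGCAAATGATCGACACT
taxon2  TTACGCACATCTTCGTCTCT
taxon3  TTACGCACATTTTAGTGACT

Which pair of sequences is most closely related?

taxon1–taxon2: 5/20 differ, p = 0.250, d = 0.304.
taxon1–taxon3: 6/20 differ, p = 0.300, d = 0.383.
taxon2–taxon3: 4/20 differ, p = 0.200, d = 0.233.
The smallest distance is between taxon2 and taxon3.

taxon2 and taxon3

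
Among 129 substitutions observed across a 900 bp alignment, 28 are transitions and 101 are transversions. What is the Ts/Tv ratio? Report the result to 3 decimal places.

R = 28/101 = 0.277227… ≈ 0.277 (to 3 d.p.).

0.277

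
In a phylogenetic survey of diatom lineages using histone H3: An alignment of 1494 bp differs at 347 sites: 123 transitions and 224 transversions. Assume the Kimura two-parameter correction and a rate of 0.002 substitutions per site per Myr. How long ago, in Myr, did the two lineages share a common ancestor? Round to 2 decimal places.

P = 123/1494 ≈ 0.082329 and Q = 224/1494 ≈ 0.149933.
Under the Kimura two-parameter model, d = −½ ln(1 − 2P − Q) − ¼ ln(1 − 2Q).
1 − 2P − Q = 0.685409, giving −½ ln(0.685409) = 0.188870.
1 − 2Q = 0.700134, giving −¼ ln(0.700134) = 0.089121.
d = 0.188870 + 0.089121 = 0.277991.
Under a molecular clock d = 2μt, so t = d/(2μ) = 0.277991 / (2 × 0.002) = 69.50 Myr.

69.50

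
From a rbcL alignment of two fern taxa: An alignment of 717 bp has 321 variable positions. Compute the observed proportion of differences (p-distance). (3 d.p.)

0.448

p = 321/717 = 0.447698… ≈ 0.448 (to 3 d.p.).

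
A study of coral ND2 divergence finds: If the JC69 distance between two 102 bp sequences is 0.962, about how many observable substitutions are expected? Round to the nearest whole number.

Invert JC69: p = (3/4)(1 − e^(−4d/3)) = 0.75 × (1 − e^(-1.282667)) = 0.75 × (1 − 0.277297) = 0.542027.
Expected differing sites = pL ≈ 0.542027 × 102 = 55.286754 ≈ 55.

55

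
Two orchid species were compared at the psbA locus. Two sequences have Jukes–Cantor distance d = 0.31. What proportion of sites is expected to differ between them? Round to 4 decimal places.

0.2539

p = (3/4)(1 − e^(−4d/3)) = 0.75 × (1 − e^(-0.413333)) = 0.75 × (1 − 0.661442) = 0.253919.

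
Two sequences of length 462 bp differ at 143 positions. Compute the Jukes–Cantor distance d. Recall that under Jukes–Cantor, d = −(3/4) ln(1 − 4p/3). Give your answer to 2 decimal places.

p = 143/462 ≈ 0.309524.
d = −(3/4) ln(1 − 4p/3) = −0.75 ln(1 − 0.412699) = −0.75 ln(0.587301)
  = −0.75 × (-0.532218) = 0.399164 substitutions/site.

0.40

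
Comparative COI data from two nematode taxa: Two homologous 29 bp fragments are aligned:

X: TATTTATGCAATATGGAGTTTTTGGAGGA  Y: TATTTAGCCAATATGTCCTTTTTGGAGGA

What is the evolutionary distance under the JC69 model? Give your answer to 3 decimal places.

0.196

The sequences differ at 5 of 29 sites (7, 8, 16, 17, 18), so p = 5/29 ≈ 0.172414.
d = −(3/4) ln(1 − 4p/3) = −0.75 ln(1 − 0.229885) = −0.75 ln(0.770115)
  = −0.75 × (-0.261215) = 0.195911 substitutions/site.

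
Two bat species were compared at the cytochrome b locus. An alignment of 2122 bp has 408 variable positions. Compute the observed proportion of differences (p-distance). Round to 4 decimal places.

p = 408/2122 = 0.192271… ≈ 0.1923 (to 4 d.p.).

0.1923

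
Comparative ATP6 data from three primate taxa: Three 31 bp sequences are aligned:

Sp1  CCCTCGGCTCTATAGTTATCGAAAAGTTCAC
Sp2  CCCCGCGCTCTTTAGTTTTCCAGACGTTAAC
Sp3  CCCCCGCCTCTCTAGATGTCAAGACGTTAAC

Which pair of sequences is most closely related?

Sp2 and Sp3

Sp1–Sp2: 9/31 differ, p = 0.290, d = 0.367.
Sp1–Sp3: 9/31 differ, p = 0.290, d = 0.367.
Sp2–Sp3: 7/31 differ, p = 0.226, d = 0.269.
The smallest distance is between Sp2 and Sp3.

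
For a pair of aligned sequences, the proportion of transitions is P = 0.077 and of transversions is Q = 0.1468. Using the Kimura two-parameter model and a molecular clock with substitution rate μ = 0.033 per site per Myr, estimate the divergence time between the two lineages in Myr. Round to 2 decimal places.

Under the Kimura two-parameter model, d = −½ ln(1 − 2P − Q) − ¼ ln(1 − 2Q).
1 − 2P − Q = 0.6992, giving −½ ln(0.6992) = 0.178909.
1 − 2Q = 0.7064, giving −¼ ln(0.7064) = 0.086893.
d = 0.178909 + 0.086893 = 0.265802.
Under a molecular clock d = 2μt, so t = d/(2μ) = 0.265802 / (2 × 0.033) = 4.03 Myr.

4.03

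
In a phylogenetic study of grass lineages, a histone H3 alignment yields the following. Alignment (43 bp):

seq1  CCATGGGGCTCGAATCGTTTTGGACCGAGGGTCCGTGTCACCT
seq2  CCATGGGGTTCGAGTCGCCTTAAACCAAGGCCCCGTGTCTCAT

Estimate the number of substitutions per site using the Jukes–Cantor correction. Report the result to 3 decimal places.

0.313

The sequences differ at 11 of 43 sites, so p = 11/43 ≈ 0.255814.
d = −(3/4) ln(1 − 4p/3) = −0.75 ln(1 − 0.341085) = −0.75 ln(0.658915)
  = −0.75 × (-0.417161) = 0.312871 substitutions/site.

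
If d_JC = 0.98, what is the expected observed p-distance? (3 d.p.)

0.547

p = (3/4)(1 − e^(−4d/3)) = 0.75 × (1 − e^(-1.306667)) = 0.75 × (1 − 0.270721) = 0.546959.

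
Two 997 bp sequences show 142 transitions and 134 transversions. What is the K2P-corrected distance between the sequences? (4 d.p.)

P = 142/997 ≈ 0.142427 and Q = 134/997 ≈ 0.134403.
Under the Kimura two-parameter model, d = −½ ln(1 − 2P − Q) − ¼ ln(1 − 2Q).
1 − 2P − Q = 0.580743, giving −½ ln(0.580743) = 0.271723.
1 − 2Q = 0.731194, giving −¼ ln(0.731194) = 0.078269.
d = 0.271723 + 0.078269 = 0.349992.

0.3500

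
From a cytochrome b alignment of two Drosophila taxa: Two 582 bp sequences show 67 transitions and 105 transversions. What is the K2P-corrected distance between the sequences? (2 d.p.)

0.38

P = 67/582 ≈ 0.11512 and Q = 105/582 ≈ 0.180412.
Under the Kimura two-parameter model, d = −½ ln(1 − 2P − Q) − ¼ ln(1 − 2Q).
1 − 2P − Q = 0.589348, giving −½ ln(0.589348) = 0.264369.
1 − 2Q = 0.639176, giving −¼ ln(0.639176) = 0.111894.
d = 0.264369 + 0.111894 = 0.376263.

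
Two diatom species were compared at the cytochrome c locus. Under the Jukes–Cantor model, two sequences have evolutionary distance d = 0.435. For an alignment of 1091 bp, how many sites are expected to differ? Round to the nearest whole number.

Invert JC69: p = (3/4)(1 − e^(−4d/3)) = 0.75 × (1 − e^(-0.58)) = 0.75 × (1 − 0.559898) = 0.330077.
Expected differing sites = pL ≈ 0.330077 × 1091 = 360.114007 ≈ 360.

360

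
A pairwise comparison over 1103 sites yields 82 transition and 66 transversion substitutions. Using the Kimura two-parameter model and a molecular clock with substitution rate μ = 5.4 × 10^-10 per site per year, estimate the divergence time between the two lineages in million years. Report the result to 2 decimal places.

137.77

P = 82/1103 ≈ 0.074343 and Q = 66/1103 ≈ 0.059837.
Under the Kimura two-parameter model, d = −½ ln(1 − 2P − Q) − ¼ ln(1 − 2Q).
1 − 2P − Q = 0.791477, giving −½ ln(0.791477) = 0.116927.
1 − 2Q = 0.880326, giving −¼ ln(0.880326) = 0.031866.
d = 0.116927 + 0.031866 = 0.148793.
Under a molecular clock d = 2μt, so t = d/(2μ) = 0.148793 / (2 × 5.4 × 10^-10) = 137.77 million years.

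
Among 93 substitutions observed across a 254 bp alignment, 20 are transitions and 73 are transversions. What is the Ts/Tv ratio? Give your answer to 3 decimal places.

0.274

R = 20/73 = 0.273972… ≈ 0.274 (to 3 d.p.).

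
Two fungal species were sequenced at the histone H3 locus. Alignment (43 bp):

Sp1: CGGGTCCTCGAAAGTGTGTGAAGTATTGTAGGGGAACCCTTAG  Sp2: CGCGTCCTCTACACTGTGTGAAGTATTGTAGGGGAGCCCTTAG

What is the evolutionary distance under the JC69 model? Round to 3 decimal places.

0.126

The sequences differ at 5 of 43 sites (3, 10, 12, 14, 36), so p = 5/43 ≈ 0.116279.
d = −(3/4) ln(1 − 4p/3) = −0.75 ln(1 − 0.155039) = −0.75 ln(0.844961)
  = −0.75 × (-0.168465) = 0.126349 substitutions/site.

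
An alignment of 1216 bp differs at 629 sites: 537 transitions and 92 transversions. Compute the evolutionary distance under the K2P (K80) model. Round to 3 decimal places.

1.637

P = 537/1216 ≈ 0.441612 and Q = 92/1216 ≈ 0.075658.
Under the Kimura two-parameter model, d = −½ ln(1 − 2P − Q) − ¼ ln(1 − 2Q).
1 − 2P − Q = 0.041118, giving −½ ln(0.041118) = 1.595655.
1 − 2Q = 0.848684, giving −¼ ln(0.848684) = 0.041017.
d = 1.595655 + 0.041017 = 1.636672.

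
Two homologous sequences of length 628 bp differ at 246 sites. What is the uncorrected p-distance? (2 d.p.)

0.39

p = 246/628 = 0.391719… ≈ 0.39 (to 2 d.p.).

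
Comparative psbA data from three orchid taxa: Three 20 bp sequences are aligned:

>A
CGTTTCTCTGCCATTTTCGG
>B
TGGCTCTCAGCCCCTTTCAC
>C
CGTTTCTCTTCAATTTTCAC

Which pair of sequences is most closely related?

A and C

A–B: 8/20 differ, p = 0.400, d = 0.572.
A–C: 4/20 differ, p = 0.200, d = 0.233.
B–C: 8/20 differ, p = 0.400, d = 0.572.
The smallest distance is between A and C.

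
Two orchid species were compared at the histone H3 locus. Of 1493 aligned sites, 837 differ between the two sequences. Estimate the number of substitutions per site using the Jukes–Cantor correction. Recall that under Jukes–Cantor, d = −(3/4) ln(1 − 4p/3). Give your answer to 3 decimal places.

p = 837/1493 ≈ 0.560616.
d = −(3/4) ln(1 − 4p/3) = −0.75 ln(1 − 0.747488) = −0.75 ln(0.252512)
  = −0.75 × (-1.376297) = 1.032223 substitutions/site.

1.032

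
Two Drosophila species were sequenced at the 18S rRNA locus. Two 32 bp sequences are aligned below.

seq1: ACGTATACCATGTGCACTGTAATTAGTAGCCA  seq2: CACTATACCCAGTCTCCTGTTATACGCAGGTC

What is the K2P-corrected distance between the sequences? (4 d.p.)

Of 32 sites, 3 differences are transitions and 12 are transversions, so P = 3/32 = 0.09375 and Q = 12/32 = 0.375.
Under the Kimura two-parameter model, d = −½ ln(1 − 2P − Q) − ¼ ln(1 − 2Q).
1 − 2P − Q = 0.4375, giving −½ ln(0.4375) = 0.413339.
1 − 2Q = 0.25, giving −¼ ln(0.25) = 0.346574.
d = 0.413339 + 0.346574 = 0.759913.

0.7599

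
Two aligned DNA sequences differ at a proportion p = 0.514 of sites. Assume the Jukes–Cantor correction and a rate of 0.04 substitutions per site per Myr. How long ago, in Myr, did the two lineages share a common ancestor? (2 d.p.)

10.84

d = −(3/4) ln(1 − 4p/3) = −0.75 ln(1 − 0.685333) = −0.75 ln(0.314667)
  = −0.75 × (-1.156240) = 0.867180 substitutions/site.
Under a molecular clock d = 2μt, so t = d/(2μ) = 0.867180 / (2 × 0.04) = 10.84 Myr.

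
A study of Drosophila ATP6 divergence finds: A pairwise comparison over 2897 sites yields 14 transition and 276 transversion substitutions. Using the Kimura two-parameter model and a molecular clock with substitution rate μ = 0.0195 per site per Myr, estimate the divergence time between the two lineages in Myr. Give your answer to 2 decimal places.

P = 14/2897 ≈ 0.004833 and Q = 276/2897 ≈ 0.095271.
Under the Kimura two-parameter model, d = −½ ln(1 − 2P − Q) − ¼ ln(1 − 2Q).
1 − 2P − Q = 0.895063, giving −½ ln(0.895063) = 0.055431.
1 − 2Q = 0.809458, giving −¼ ln(0.809458) = 0.052848.
d = 0.055431 + 0.052848 = 0.108279.
Under a molecular clock d = 2μt, so t = d/(2μ) = 0.108279 / (2 × 0.0195) = 2.78 Myr.

2.78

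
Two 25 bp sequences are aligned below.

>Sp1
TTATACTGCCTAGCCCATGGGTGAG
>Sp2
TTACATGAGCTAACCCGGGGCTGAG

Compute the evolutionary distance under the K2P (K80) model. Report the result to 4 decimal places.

0.5069

Of 25 sites, 5 differences are transitions and 4 are transversions, so P = 5/25 = 0.2 and Q = 4/25 = 0.16.
Under the Kimura two-parameter model, d = −½ ln(1 − 2P − Q) − ¼ ln(1 − 2Q).
1 − 2P − Q = 0.44, giving −½ ln(0.44) = 0.410490.
1 − 2Q = 0.68, giving −¼ ln(0.68) = 0.096416.
d = 0.410490 + 0.096416 = 0.506906.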